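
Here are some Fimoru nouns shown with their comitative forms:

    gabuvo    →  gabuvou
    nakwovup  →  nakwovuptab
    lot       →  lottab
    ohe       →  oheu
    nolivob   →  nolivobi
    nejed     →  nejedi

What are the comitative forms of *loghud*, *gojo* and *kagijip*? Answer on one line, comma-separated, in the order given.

loghudi, gojou, kagijiptab

Looking at the final sound of each stem: -tab when the stem ends in a voiceless consonant (*nakwovup*, *lot*); -i when the stem ends in a voiced consonant (*nolivob*, *nejed*); -u when the stem ends in a vowel (*gabuvo*, *ohe*).
Since the final sound of *loghud* is /d/ (a voiced consonant), it takes -i, giving *loghudi*.
*gojo* — final sound /o/ (a vowel) → -u → *gojou*.
The final sound of *kagijip* is /p/, which is a voiceless consonant, so the suffix is -tab, giving *kagijiptab*.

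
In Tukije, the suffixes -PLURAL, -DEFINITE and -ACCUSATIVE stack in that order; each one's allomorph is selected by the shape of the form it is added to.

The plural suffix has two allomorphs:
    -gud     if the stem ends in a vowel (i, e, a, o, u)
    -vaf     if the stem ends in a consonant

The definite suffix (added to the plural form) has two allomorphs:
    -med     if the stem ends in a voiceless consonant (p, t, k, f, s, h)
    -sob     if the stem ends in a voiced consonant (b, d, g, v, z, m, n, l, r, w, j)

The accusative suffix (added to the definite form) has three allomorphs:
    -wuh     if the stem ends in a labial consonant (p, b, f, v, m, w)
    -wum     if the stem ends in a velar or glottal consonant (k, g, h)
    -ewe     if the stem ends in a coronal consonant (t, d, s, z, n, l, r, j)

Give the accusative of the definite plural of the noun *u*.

ugudsobwuh

*u*: final sound = /u/, a vowel → -gud → *ugud*.
The final consonant of the plural form *ugud* is /d/, which is voiced, so the definite suffix is -sob, giving *ugudsob*.
Since the final consonant of the definite form *ugudsob* is /b/ (labial), it takes -wuh, giving *ugudsobwuh*.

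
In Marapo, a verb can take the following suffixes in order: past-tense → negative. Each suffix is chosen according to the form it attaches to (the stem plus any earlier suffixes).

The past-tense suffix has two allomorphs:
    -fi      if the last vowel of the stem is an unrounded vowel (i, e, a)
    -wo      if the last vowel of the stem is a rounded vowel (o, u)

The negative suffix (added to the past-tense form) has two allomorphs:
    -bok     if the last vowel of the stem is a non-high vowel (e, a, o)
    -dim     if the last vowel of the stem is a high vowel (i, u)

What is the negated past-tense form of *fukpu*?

fukpuwobok

*fukpu* — last vowel /u/ (a rounded vowel) → -wo → *fukpuwo*.
The past-tense form *fukpuwo* — last vowel /o/ (a non-high vowel) → -bok → *fukpuwobok*.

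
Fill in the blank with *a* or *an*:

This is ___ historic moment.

a

The indefinite article is chosen by the initial *sound* of the following word, not its spelling.
*historic* begins with the sound /h/ (h is pronounced in standard usage) — a consonant sound.
So the article is *a*: This is a historic moment.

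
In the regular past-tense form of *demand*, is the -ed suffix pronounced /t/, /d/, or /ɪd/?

/ɪd/

The stem *demand* ends in /t/ or /d/.
The -ed suffix is realized as /ɪd/ after /t, d/; as /t/ after other voiceless consonants; and as /d/ after other voiced sounds.
So -ed on *demand* is pronounced /ɪd/.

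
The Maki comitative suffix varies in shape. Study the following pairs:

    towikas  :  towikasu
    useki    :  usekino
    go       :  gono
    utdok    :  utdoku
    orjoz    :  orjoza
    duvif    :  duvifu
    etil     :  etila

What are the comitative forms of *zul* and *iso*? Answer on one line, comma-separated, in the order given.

The alternation tracks the final sound of the stem — -u when the stem ends in a voiceless consonant (*towikas*, *utdok*, *duvif*); -a when the stem ends in a voiced consonant (*orjoz*, *etil*); -no when the stem ends in a vowel (*useki*, *go*).
*zul*: final sound = /l/, a voiced consonant → -a → *zula*.
*iso* — final sound /o/ (a vowel) → -no → *isono*.

zula, isono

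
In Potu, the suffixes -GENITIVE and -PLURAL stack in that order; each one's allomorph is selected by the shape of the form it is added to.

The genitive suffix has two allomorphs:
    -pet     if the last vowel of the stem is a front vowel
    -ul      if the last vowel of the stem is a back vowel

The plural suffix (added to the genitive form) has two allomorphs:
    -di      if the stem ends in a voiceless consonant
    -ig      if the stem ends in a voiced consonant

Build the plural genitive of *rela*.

*rela* — last vowel /a/ (a back vowel) → -ul → *relaul*.
The final consonant of the genitive form *relaul* is /l/, which is voiced, so the plural suffix is -ig, giving *relaulig*.

relaulig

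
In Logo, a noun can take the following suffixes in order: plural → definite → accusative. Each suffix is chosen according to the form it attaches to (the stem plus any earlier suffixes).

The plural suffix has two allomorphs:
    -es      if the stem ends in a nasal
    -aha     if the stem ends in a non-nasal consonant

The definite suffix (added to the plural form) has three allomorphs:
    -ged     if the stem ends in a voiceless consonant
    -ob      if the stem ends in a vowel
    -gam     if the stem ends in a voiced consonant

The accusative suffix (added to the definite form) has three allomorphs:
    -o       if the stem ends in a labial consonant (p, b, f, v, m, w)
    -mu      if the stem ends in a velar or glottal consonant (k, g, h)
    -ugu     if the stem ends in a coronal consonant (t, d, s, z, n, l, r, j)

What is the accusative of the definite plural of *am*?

*am* — final consonant /m/ (a nasal) → -es → *ames*.
The plural form *ames* — final sound /s/ (a voiceless consonant) → -ged → *amesged*.
The definite form *amesged*: final consonant = /d/, coronal → -ugu → *amesgedugu*.

amesgedugu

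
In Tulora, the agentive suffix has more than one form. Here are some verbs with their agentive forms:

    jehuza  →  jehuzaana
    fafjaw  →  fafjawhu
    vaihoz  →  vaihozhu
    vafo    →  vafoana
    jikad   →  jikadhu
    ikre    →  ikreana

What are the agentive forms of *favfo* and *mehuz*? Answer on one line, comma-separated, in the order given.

favfoana, mehuzhu

Looking at the final sound of each stem: -hu when the stem ends in a consonant (*fafjaw*, *vaihoz*, *jikad*); -ana when the stem ends in a vowel (*jehuza*, *vafo*, *ikre*).
*favfo* — final sound /o/ (a vowel) → -ana → *favfoana*.
Since the final sound of *mehuz* is /z/ (a consonant), it takes -hu, giving *mehuzhu*.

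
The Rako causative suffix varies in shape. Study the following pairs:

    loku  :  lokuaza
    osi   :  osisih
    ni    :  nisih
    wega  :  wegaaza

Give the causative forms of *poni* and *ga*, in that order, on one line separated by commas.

ponisih, gaaza

The suffix is conditioned by the last vowel: -sih when the last vowel of the stem is a front vowel (*osi*, *ni*); -aza when the last vowel of the stem is a back vowel (*loku*, *wega*).
The last vowel of *poni* is /i/, which is a front vowel, so the suffix is -sih, giving *ponisih*.
*ga* — last vowel /a/ (a back vowel) → -aza → *gaaza*.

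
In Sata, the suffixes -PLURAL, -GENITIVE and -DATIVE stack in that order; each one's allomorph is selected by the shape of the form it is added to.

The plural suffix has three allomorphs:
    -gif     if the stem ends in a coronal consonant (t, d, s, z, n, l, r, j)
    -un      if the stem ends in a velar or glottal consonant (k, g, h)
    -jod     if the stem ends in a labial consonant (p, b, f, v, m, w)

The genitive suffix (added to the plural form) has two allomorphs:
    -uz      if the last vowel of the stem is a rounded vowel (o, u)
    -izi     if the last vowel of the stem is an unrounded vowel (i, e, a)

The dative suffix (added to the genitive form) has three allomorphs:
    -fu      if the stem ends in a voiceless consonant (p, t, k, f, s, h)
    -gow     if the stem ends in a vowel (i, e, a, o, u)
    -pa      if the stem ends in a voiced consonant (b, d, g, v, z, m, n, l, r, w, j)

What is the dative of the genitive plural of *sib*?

*sib* — final consonant /b/ (labial) → -jod → *sibjod*.
Since the last vowel of the plural form *sibjod* is /o/ (a rounded vowel), it takes -uz, giving *sibjoduz*.
The genitive form *sibjoduz* — final sound /z/ (a voiced consonant) → -pa → *sibjoduzpa*.

sibjoduzpa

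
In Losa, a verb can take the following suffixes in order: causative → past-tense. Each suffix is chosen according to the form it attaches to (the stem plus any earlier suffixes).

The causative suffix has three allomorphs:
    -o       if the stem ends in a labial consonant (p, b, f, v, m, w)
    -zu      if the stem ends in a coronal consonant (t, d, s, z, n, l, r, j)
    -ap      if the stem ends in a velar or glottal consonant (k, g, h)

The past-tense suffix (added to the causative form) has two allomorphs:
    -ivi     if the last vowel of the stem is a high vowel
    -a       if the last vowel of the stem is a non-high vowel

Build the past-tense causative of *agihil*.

agihilzuivi

The final consonant of *agihil* is /l/, which is coronal, so the causative suffix is -zu, giving *agihilzu*.
Since the last vowel of the causative form *agihilzu* is /u/ (a high vowel), it takes -ivi, giving *agihilzuivi*.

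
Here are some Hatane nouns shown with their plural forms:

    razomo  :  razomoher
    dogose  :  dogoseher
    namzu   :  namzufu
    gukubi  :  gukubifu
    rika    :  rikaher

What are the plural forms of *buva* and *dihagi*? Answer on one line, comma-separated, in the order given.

The suffix is conditioned by the last vowel: -fu when the last vowel of the stem is a high vowel (*namzu*, *gukubi*); -her when the last vowel of the stem is a non-high vowel (*razomo*, *dogose*, *rika*).
Since the last vowel of *buva* is /a/ (a non-high vowel), it takes -her, giving *buvaher*.
*dihagi* — last vowel /i/ (a high vowel) → -fu → *dihagifu*.

buvaher, dihagifu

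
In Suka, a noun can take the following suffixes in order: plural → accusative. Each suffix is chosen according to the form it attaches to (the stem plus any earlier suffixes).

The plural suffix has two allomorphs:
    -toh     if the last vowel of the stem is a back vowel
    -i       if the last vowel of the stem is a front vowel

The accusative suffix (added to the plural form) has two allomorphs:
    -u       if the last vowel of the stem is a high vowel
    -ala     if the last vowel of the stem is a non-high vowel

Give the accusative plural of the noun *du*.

dutohala

Since the last vowel of *du* is /u/ (a back vowel), it takes -toh, giving *dutoh*.
The plural form *dutoh* — last vowel /o/ (a non-high vowel) → -ala → *dutohala*.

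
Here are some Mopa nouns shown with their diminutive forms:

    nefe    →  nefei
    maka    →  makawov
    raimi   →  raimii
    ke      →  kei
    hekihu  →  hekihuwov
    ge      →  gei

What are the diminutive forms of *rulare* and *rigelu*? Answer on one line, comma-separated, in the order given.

The suffix is conditioned by the last vowel: -i when the last vowel of the stem is a front vowel (*nefe*, *raimi*, *ke*, *ge*); -wov when the last vowel of the stem is a back vowel (*maka*, *hekihu*).
Since the last vowel of *rulare* is /e/ (a front vowel), it takes -i, giving *rularei*.
*rigelu*: last vowel = /u/, a back vowel → -wov → *rigeluwov*.

rularei, rigeluwov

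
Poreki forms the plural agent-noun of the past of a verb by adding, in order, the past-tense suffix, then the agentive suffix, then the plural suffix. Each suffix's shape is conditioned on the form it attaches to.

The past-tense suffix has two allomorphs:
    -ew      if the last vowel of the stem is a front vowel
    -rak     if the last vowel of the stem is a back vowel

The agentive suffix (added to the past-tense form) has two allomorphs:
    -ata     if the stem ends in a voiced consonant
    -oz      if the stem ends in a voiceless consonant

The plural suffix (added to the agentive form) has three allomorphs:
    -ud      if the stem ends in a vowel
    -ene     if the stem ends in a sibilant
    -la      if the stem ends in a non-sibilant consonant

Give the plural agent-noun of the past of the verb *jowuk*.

jowukrakozene

*jowuk* — last vowel /u/ (a back vowel) → -rak → *jowukrak*.
The past-tense form *jowukrak* — final consonant /k/ (voiceless) → -oz → *jowukrakoz*.
The final sound of the agentive form *jowukrakoz* is /z/, which is a sibilant, so the plural suffix is -ene, giving *jowukrakozene*.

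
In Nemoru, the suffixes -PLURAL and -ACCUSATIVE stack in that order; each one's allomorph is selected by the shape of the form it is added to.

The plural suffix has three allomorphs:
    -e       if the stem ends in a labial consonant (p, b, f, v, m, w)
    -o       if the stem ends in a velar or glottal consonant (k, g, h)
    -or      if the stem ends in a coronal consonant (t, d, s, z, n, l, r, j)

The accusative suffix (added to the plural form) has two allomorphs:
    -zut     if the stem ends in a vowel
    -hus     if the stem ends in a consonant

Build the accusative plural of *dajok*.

*dajok* — final consonant /k/ (velar/glottal) → -o → *dajoko*.
Since the final sound of the plural form *dajoko* is /o/ (a vowel), it takes -zut, giving *dajokozut*.

dajokozut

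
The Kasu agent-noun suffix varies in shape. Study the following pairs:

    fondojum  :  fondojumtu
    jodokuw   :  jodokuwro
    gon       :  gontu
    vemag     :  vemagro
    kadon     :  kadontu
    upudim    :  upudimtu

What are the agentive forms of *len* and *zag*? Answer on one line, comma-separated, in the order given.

lentu, zagro

The alternation tracks the final consonant of the stem — -tu when the stem ends in a nasal (*fondojum*, *gon*, *kadon*, *upudim*); -ro when the stem ends in a non-nasal consonant (*jodokuw*, *vemag*).
The final consonant of *len* is /n/, which is a nasal, so the suffix is -tu, giving *lentu*.
*zag*: final consonant = /g/, non-nasal → -ro → *zagro*.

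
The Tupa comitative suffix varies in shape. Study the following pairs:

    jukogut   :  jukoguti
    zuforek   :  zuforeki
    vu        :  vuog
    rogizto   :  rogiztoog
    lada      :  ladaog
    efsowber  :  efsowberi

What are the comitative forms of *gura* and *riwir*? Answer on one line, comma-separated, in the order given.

The suffix is conditioned by the final sound: -i when the stem ends in a consonant (*jukogut*, *zuforek*, *efsowber*); -og when the stem ends in a vowel (*vu*, *rogizto*, *lada*).
*gura*: final sound = /a/, a vowel → -og → *guraog*.
The final sound of *riwir* is /r/, which is a consonant, so the suffix is -i, giving *riwiri*.

guraog, riwiri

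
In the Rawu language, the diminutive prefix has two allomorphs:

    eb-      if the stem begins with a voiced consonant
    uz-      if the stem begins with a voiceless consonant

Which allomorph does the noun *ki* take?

Since the first consonant of *ki* is /k/ (voiceless), it takes uz-.

uz-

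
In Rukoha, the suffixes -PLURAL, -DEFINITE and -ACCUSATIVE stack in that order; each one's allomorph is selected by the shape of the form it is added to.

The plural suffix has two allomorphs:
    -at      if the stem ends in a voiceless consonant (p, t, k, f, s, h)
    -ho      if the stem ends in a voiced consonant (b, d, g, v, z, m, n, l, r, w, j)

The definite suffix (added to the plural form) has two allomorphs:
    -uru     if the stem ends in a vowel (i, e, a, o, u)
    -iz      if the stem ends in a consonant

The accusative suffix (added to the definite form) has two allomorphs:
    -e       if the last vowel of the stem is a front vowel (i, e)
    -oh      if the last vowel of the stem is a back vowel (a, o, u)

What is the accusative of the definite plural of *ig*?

The final consonant of *ig* is /g/, which is voiced, so the plural suffix is -ho, giving *igho*.
The plural form *igho* — final sound /o/ (a vowel) → -uru → *ighouru*.
Since the last vowel of the definite form *ighouru* is /u/ (a back vowel), it takes -oh, giving *ighouruoh*.

ighouruoh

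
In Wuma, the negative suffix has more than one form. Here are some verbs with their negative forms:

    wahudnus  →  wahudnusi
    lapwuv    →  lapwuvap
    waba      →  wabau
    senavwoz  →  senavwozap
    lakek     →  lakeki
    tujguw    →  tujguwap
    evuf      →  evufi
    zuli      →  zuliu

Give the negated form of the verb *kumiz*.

The suffix is conditioned by the final sound: -i when the stem ends in a voiceless consonant (*wahudnus*, *lakek*, *evuf*); -ap when the stem ends in a voiced consonant (*lapwuv*, *senavwoz*, *tujguw*); -u when the stem ends in a vowel (*waba*, *zuli*).
*kumiz*: final sound = /z/, a voiced consonant → -ap → *kumizap*.

kumizap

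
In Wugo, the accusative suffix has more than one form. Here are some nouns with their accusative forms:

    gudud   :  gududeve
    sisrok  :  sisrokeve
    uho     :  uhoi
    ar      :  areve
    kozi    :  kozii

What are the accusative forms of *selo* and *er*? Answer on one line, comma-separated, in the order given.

seloi, ereve

The alternation tracks the final sound of the stem — -eve when the stem ends in a consonant (*gudud*, *sisrok*, *ar*); -i when the stem ends in a vowel (*uho*, *kozi*).
*selo*: final sound = /o/, a vowel → -i → *seloi*.
*er* — final sound /r/ (a consonant) → -eve → *ereve*.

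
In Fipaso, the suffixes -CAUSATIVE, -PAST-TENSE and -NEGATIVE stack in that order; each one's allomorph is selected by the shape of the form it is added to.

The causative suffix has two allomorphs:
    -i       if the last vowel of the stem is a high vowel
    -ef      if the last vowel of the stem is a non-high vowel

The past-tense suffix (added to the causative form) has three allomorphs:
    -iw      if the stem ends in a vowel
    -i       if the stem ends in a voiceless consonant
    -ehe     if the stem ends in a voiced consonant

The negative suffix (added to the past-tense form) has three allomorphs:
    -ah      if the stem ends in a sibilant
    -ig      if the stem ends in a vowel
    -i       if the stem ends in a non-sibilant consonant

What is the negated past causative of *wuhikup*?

wuhikupiiwi

*wuhikup* — last vowel /u/ (a high vowel) → -i → *wuhikupi*.
The causative form *wuhikupi*: final sound = /i/, a vowel → -iw → *wuhikupiiw*.
Since the final sound of the past-tense form *wuhikupiiw* is /w/ (a non-sibilant consonant), it takes -i, giving *wuhikupiiwi*.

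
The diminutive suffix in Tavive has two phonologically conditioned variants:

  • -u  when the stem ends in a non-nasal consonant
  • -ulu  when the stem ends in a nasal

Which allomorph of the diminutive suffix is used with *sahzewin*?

*sahzewin* — final consonant /n/ (a nasal) → -ulu.

-ulu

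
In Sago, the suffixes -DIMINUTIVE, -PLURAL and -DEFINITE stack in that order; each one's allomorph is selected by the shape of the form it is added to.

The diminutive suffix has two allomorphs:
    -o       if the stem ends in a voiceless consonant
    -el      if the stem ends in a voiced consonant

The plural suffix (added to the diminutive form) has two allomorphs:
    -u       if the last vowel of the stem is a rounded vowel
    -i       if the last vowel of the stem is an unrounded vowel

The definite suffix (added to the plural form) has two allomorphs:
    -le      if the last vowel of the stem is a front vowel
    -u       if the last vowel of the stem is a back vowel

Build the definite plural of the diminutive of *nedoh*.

nedohouu

*nedoh* — final consonant /h/ (voiceless) → -o → *nedoho*.
The diminutive form *nedoho* — last vowel /o/ (a rounded vowel) → -u → *nedohou*.
Since the last vowel of the plural form *nedohou* is /u/ (a back vowel), it takes -u, giving *nedohouu*.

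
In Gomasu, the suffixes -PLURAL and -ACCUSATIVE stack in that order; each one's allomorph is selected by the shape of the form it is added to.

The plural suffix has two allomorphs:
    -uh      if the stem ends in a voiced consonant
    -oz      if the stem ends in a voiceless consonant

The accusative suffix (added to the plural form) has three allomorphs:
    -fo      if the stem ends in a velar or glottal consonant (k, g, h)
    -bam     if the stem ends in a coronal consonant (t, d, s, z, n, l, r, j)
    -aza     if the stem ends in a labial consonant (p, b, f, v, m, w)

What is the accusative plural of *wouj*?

The final consonant of *wouj* is /j/, which is voiced, so the plural suffix is -uh, giving *woujuh*.
Since the final consonant of the plural form *woujuh* is /h/ (velar/glottal), it takes -fo, giving *woujuhfo*.

woujuhfo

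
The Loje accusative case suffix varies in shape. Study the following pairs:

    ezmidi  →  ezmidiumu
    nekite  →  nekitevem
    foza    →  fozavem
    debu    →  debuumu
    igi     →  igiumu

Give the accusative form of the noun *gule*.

The pattern is height harmony: -umu when the last vowel of the stem is a high vowel (*ezmidi*, *debu*, *igi*); -vem when the last vowel of the stem is a non-high vowel (*nekite*, *foza*).
Since the last vowel of *gule* is /e/ (a non-high vowel), it takes -vem, giving *gulevem*.

gulevem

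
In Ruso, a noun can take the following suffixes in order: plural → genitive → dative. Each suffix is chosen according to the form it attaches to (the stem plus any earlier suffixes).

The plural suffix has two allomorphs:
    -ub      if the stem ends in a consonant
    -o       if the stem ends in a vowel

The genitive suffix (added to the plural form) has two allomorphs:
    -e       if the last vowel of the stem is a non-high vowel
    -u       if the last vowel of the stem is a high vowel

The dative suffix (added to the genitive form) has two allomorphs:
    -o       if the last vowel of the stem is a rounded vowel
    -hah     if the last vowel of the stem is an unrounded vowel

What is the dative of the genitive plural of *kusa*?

The final sound of *kusa* is /a/, which is a vowel, so the plural suffix is -o, giving *kusao*.
The plural form *kusao* — last vowel /o/ (a non-high vowel) → -e → *kusaoe*.
The last vowel of the genitive form *kusaoe* is /e/, which is an unrounded vowel, so the dative suffix is -hah, giving *kusaoehah*.

kusaoehah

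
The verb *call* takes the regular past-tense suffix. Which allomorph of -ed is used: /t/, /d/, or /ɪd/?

/d/

The stem *call* ends in a voiced sound other than /d/.
The -ed suffix is realized as /ɪd/ after /t, d/; as /t/ after other voiceless consonants; and as /d/ after other voiced sounds.
So -ed on *call* is pronounced /d/.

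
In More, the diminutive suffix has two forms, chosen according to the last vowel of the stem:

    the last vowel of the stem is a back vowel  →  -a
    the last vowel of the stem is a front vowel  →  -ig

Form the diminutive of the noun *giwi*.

*giwi*: last vowel = /i/, a front vowel → -ig → *giwiig*.

giwiig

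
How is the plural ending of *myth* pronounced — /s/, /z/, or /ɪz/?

/s/

The stem *myth* ends in a voiceless non-sibilant consonant.
The plural suffix surfaces as /ɪz/ after sibilants, /s/ after other voiceless consonants, and /z/ after other voiced sounds.
So the plural -s on *myth* is pronounced /s/.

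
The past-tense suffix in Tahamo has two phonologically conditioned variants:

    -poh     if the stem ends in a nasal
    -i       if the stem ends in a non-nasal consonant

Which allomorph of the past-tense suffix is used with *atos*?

-i

The final consonant of *atos* is /s/, which is non-nasal, so the suffix is -i.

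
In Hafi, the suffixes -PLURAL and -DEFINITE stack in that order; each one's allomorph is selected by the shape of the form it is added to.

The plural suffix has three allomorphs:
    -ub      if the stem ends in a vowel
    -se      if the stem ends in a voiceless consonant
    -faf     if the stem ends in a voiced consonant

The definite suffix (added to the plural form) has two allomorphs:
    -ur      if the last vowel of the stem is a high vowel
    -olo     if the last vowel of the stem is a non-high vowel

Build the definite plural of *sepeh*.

Since the final sound of *sepeh* is /h/ (a voiceless consonant), it takes -se, giving *sepehse*.
Since the last vowel of the plural form *sepehse* is /e/ (a non-high vowel), it takes -olo, giving *sepehseolo*.

sepehseolo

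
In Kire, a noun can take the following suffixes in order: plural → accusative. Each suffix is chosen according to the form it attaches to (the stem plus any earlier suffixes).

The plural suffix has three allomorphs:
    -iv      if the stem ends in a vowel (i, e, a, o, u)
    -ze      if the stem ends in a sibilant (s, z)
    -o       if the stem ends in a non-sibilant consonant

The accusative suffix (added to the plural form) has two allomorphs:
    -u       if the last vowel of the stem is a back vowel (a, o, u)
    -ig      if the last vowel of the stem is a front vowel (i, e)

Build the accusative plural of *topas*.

topaszeig

*topas* — final sound /s/ (a sibilant) → -ze → *topasze*.
The plural form *topasze* — last vowel /e/ (a front vowel) → -ig → *topaszeig*.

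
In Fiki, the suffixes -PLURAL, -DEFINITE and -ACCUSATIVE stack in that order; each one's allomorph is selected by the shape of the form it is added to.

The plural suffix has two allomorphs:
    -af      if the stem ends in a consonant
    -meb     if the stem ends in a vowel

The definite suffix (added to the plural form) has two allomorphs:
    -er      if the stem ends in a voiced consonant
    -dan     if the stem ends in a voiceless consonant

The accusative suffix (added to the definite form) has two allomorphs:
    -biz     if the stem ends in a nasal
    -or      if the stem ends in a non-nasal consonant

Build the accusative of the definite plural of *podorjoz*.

*podorjoz* — final sound /z/ (a consonant) → -af → *podorjozaf*.
Since the final consonant of the plural form *podorjozaf* is /f/ (voiceless), it takes -dan, giving *podorjozafdan*.
Since the final consonant of the definite form *podorjozafdan* is /n/ (a nasal), it takes -biz, giving *podorjozafdanbiz*.

podorjozafdanbiz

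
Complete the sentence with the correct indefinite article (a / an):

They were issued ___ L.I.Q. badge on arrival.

an

The indefinite article is chosen by the initial *sound* of the following word, not its spelling.
The initialism *L.I.Q.* is read letter by letter; the first letter, L, is pronounced /ɛl/, which begins with a vowel sound.
So the article is *an*: They were issued an L.I.Q. badge on arrival.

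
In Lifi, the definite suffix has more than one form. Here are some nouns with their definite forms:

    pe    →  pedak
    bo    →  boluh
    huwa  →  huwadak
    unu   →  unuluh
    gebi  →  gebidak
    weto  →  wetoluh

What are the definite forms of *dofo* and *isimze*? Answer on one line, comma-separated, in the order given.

dofoluh, isimzedak

Looking at the last vowel of each stem: -luh when the last vowel of the stem is a rounded vowel (*bo*, *unu*, *weto*); -dak when the last vowel of the stem is an unrounded vowel (*pe*, *huwa*, *gebi*).
*dofo* — last vowel /o/ (a rounded vowel) → -luh → *dofoluh*.
*isimze* — last vowel /e/ (an unrounded vowel) → -dak → *isimzedak*.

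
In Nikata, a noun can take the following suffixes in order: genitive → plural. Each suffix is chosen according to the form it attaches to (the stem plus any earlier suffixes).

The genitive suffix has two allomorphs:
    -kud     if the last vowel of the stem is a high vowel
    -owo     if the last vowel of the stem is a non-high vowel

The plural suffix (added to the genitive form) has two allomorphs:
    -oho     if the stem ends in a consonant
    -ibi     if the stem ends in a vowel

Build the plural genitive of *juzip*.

*juzip*: last vowel = /i/, a high vowel → -kud → *juzipkud*.
The final sound of the genitive form *juzipkud* is /d/, which is a consonant, so the plural suffix is -oho, giving *juzipkudoho*.

juzipkudoho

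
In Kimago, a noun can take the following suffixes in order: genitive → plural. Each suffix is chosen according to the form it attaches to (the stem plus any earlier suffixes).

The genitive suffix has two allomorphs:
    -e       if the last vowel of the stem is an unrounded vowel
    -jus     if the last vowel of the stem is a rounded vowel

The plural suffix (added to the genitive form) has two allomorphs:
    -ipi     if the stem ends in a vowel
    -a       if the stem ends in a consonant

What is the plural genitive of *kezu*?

kezujusa

Since the last vowel of *kezu* is /u/ (a rounded vowel), it takes -jus, giving *kezujus*.
The genitive form *kezujus*: final sound = /s/, a consonant → -a → *kezujusa*.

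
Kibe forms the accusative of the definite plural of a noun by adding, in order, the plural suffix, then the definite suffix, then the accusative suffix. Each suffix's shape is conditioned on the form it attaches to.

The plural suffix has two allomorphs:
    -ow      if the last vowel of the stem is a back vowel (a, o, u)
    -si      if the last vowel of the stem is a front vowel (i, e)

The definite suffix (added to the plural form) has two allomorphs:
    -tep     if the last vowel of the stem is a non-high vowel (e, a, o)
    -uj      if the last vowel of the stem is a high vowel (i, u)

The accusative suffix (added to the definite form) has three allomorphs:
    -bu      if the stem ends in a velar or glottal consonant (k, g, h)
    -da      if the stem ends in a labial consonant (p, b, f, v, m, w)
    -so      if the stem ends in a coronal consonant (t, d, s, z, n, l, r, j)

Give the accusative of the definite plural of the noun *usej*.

usejsiujso

Since the last vowel of *usej* is /e/ (a front vowel), it takes -si, giving *usejsi*.
The plural form *usejsi* — last vowel /i/ (a high vowel) → -uj → *usejsiuj*.
Since the final consonant of the definite form *usejsiuj* is /j/ (coronal), it takes -so, giving *usejsiujso*.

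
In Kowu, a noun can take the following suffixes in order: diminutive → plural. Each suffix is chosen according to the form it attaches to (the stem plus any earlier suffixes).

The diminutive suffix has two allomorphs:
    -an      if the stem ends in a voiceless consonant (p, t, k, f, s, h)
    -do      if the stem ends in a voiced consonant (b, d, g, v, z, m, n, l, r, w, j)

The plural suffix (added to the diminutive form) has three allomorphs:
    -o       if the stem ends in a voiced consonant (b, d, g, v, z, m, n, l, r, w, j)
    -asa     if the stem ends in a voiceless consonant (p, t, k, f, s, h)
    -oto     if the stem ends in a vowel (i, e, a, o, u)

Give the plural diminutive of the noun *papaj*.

The final consonant of *papaj* is /j/, which is voiced, so the diminutive suffix is -do, giving *papajdo*.
The final sound of the diminutive form *papajdo* is /o/, which is a vowel, so the plural suffix is -oto, giving *papajdooto*.

papajdooto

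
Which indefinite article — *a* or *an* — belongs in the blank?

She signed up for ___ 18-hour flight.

The indefinite article is chosen by the initial *sound* of the following word, not its spelling.
The number *18* is spoken "eighteen", beginning with /ˌeɪˈtiːn/ — a vowel sound.
So the article is *an*: She signed up for an 18-hour flight.

an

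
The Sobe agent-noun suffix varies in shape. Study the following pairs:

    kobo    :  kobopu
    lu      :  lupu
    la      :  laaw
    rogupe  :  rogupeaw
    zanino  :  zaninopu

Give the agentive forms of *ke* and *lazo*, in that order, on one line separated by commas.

keaw, lazopu

The pattern is rounding harmony: -pu when the last vowel of the stem is a rounded vowel (*kobo*, *lu*, *zanino*); -aw when the last vowel of the stem is an unrounded vowel (*la*, *rogupe*).
*ke* — last vowel /e/ (an unrounded vowel) → -aw → *keaw*.
*lazo* — last vowel /o/ (a rounded vowel) → -pu → *lazopu*.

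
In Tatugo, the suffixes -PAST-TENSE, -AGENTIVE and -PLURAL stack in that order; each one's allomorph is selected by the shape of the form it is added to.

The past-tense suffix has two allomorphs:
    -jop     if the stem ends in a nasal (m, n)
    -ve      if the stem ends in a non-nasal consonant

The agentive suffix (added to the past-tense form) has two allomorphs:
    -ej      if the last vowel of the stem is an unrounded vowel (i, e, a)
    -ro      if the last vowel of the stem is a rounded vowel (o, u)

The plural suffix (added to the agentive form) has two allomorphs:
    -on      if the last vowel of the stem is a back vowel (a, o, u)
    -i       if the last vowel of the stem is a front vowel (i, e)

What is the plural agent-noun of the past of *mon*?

monjoproon

Since the final consonant of *mon* is /n/ (a nasal), it takes -jop, giving *monjop*.
The past-tense form *monjop*: last vowel = /o/, a rounded vowel → -ro → *monjopro*.
Since the last vowel of the agentive form *monjopro* is /o/ (a back vowel), it takes -on, giving *monjoproon*.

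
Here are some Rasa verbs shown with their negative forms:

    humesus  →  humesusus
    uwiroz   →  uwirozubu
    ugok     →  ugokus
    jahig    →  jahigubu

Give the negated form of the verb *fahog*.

fahogubu

Looking at the final consonant of each stem: -us when the stem ends in a voiceless consonant (*humesus*, *ugok*); -ubu when the stem ends in a voiced consonant (*uwiroz*, *jahig*).
The final consonant of *fahog* is /g/, which is voiced, so the suffix is -ubu, giving *fahogubu*.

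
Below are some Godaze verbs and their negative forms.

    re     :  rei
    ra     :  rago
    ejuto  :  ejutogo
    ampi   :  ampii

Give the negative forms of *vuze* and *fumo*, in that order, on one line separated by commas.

vuzei, fumogo

The alternation tracks the last vowel of the stem — -i when the last vowel of the stem is a front vowel (*re*, *ampi*); -go when the last vowel of the stem is a back vowel (*ra*, *ejuto*).
*vuze* — last vowel /e/ (a front vowel) → -i → *vuzei*.
Since the last vowel of *fumo* is /o/ (a back vowel), it takes -go, giving *fumogo*.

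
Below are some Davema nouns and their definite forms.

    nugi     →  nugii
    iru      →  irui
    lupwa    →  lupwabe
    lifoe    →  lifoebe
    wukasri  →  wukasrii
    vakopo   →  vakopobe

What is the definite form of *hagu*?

The alternation tracks the last vowel of the stem — -i when the last vowel of the stem is a high vowel (*nugi*, *iru*, *wukasri*); -be when the last vowel of the stem is a non-high vowel (*lupwa*, *lifoe*, *vakopo*).
The last vowel of *hagu* is /u/, which is a high vowel, so the suffix is -i, giving *hagui*.

hagui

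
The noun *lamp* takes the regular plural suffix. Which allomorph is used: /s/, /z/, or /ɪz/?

The stem *lamp* ends in a voiceless non-sibilant consonant.
The plural suffix surfaces as /ɪz/ after sibilants, /s/ after other voiceless consonants, and /z/ after other voiced sounds.
So the plural -s on *lamp* is pronounced /s/.

/s/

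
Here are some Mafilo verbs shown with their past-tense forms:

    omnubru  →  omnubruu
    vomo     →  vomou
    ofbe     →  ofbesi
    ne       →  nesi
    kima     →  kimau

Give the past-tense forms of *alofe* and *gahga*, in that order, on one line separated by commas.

alofesi, gahgau

The suffix is conditioned by the last vowel: -si when the last vowel of the stem is a front vowel (*ofbe*, *ne*); -u when the last vowel of the stem is a back vowel (*omnubru*, *vomo*, *kima*).
Since the last vowel of *alofe* is /e/ (a front vowel), it takes -si, giving *alofesi*.
*gahga* — last vowel /a/ (a back vowel) → -u → *gahgau*.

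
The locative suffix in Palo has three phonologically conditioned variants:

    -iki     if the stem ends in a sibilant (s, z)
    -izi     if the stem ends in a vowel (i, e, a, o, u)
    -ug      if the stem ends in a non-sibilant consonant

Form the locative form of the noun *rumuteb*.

rumutebug

*rumuteb* — final sound /b/ (a non-sibilant consonant) → -ug → *rumutebug*.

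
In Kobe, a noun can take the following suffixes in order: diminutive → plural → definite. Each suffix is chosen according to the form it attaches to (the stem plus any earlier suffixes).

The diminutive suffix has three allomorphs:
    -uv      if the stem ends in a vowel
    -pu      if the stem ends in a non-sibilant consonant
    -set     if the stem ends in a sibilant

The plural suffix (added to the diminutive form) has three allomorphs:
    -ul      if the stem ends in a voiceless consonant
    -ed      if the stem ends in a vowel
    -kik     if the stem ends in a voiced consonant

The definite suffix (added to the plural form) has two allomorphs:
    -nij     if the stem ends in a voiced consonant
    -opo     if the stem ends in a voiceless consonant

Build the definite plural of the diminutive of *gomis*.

gomissetulnij

The final sound of *gomis* is /s/, which is a sibilant, so the diminutive suffix is -set, giving *gomisset*.
The diminutive form *gomisset*: final sound = /t/, a voiceless consonant → -ul → *gomissetul*.
Since the final consonant of the plural form *gomissetul* is /l/ (voiced), it takes -nij, giving *gomissetulnij*.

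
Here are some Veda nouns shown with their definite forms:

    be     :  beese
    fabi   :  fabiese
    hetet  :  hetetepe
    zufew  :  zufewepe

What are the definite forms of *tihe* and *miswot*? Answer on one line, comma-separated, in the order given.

The alternation tracks the final sound of the stem — -epe when the stem ends in a consonant (*hetet*, *zufew*); -ese when the stem ends in a vowel (*be*, *fabi*).
*tihe* — final sound /e/ (a vowel) → -ese → *tiheese*.
The final sound of *miswot* is /t/, which is a consonant, so the suffix is -epe, giving *miswotepe*.

tiheese, miswotepe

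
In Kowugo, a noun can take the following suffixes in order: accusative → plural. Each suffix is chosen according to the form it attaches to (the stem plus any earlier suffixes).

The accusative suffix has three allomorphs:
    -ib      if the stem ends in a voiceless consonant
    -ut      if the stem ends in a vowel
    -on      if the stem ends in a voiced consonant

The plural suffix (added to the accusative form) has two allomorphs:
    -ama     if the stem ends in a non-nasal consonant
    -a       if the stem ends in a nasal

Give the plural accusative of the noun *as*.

Since the final sound of *as* is /s/ (a voiceless consonant), it takes -ib, giving *asib*.
The accusative form *asib*: final consonant = /b/, non-nasal → -ama → *asibama*.

asibama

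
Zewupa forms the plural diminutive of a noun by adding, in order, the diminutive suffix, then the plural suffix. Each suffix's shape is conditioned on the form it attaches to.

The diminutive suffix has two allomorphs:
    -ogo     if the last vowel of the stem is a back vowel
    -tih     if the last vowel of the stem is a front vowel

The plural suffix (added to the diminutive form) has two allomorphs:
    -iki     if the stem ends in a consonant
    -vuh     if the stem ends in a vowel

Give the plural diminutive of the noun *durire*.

duriretihiki

The last vowel of *durire* is /e/, which is a front vowel, so the diminutive suffix is -tih, giving *duriretih*.
The diminutive form *duriretih*: final sound = /h/, a consonant → -iki → *duriretihiki*.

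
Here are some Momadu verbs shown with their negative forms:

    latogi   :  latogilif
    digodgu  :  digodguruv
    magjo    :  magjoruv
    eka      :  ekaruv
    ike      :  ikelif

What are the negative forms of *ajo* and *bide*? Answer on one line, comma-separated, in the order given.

Looking at the last vowel of each stem: -lif when the last vowel of the stem is a front vowel (*latogi*, *ike*); -ruv when the last vowel of the stem is a back vowel (*digodgu*, *magjo*, *eka*).
*ajo*: last vowel = /o/, a back vowel → -ruv → *ajoruv*.
The last vowel of *bide* is /e/, which is a front vowel, so the suffix is -lif, giving *bidelif*.

ajoruv, bidelif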